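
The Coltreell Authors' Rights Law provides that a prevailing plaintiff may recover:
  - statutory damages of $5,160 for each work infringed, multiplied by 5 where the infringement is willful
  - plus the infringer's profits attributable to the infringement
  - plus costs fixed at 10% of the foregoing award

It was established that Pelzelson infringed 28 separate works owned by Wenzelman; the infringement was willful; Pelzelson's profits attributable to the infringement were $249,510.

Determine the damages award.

$1,069,101

Statutory damages: 28 × $5,160 = $144,480
Multiplied by 5: 5 × $144,480 = $722,400
Combined award: $722,400 + $249,510 = $971,910
Costs: 10% of $971,910 = $97,191
Award plus costs: $971,910 + $97,191 = $1,069,101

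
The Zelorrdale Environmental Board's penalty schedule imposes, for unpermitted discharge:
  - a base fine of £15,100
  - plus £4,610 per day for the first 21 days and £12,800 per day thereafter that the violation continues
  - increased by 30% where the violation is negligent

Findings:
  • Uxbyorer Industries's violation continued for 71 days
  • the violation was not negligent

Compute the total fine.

Civil penalty: £751,910

First 21 days: 21 × £4,610 = £96,810
Remaining days: (71 − 21) × £12,800 = £640,000
Per-day component: £96,810 + £640,000 = £736,810
Base plus per-day: £15,100 + £736,810 = £751,910
The violation was not negligent: no 30% increase.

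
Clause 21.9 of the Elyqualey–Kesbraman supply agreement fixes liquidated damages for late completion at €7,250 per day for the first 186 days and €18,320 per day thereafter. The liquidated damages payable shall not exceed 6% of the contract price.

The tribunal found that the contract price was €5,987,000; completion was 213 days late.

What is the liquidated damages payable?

€359,220

First 186 days: 186 × €7,250 = €1,348,500
Remaining days: (213 − 186) × €18,320 = €494,640
Accrued per-day damages: €1,348,500 + €494,640 = €1,843,140
Cap: 6% of €5,987,000 = €359,220
Cap at €359,220: €1,843,140 exceeds the cap → €359,220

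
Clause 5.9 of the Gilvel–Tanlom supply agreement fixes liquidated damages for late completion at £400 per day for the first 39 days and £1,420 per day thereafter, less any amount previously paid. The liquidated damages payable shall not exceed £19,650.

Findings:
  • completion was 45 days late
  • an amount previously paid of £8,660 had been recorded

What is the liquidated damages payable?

First 39 days: 39 × £400 = £15,600
Remaining days: (45 − 39) × £1,420 = £8,520
Accrued per-day damages: £15,600 + £8,520 = £24,120
Less amount previously paid: £24,120 − £8,660 = £15,460
Cap at £19,650: £15,460 is within the cap, no reduction.

£15,460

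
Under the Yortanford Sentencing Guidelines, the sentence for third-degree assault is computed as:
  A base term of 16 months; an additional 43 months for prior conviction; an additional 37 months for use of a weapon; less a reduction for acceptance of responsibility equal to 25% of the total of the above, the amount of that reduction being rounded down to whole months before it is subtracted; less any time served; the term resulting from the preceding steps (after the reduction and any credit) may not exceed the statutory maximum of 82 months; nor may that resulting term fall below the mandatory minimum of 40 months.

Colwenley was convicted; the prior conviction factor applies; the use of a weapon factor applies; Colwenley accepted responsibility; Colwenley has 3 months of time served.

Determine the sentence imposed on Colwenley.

Prior conviction enhancement: +43 months
Use of a weapon enhancement: +37 months
Adjusted term: 16 months + 43 months + 37 months = 96 months
Acceptance of responsibility reduction: 25% of 96 months = 24 months (rounded down)
After reduction: 96 − 24 = 72 months
Less time served: 72 months − 3 months = 69 months
Cap at 82 months: 69 months is within the cap, no reduction.
Minimum 40 months: 69 months meets the minimum, no increase.

69 months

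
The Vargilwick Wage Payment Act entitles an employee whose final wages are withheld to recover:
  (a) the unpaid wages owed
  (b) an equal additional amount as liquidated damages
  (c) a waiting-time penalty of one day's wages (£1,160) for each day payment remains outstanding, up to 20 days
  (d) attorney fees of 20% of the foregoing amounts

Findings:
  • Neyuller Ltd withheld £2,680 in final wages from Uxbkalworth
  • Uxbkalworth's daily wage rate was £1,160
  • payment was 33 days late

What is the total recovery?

£34,272

Liquidated damages (equal amount): £2,680
Penalty days: min(33, 20) = 20
Waiting-time penalty: 20 × £1,160 = £23,200
Subtotal: £2,680 + £2,680 + £23,200 = £28,560
Attorney fees: 20% of £28,560 = £5,712
Total award: £28,560 + £5,712 = £34,272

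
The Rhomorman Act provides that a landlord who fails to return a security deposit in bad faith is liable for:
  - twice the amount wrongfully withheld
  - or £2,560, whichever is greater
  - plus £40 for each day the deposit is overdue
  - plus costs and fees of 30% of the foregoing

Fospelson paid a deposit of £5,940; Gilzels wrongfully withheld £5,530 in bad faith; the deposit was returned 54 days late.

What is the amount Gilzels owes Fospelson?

Doubled: 2 × £5,530 = £11,060
Minimum £2,560: £11,060 meets the minimum, no increase.
Late-return penalty: 54 × £40 = £2,160
Damages plus late penalty: £11,060 + £2,160 = £13,220
Costs and fees: 30% of £13,220 = £3,966
Total recovery: £13,220 + £3,966 = £17,186

£17,186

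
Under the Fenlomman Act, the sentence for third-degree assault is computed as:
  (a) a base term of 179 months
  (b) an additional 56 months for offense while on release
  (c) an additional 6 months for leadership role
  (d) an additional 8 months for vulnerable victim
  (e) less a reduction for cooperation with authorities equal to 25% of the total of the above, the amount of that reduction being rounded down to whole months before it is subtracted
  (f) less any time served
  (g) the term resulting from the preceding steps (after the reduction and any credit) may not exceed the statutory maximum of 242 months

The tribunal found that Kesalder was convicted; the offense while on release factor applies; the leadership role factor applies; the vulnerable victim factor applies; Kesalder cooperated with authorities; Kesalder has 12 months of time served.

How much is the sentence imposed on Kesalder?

Offense while on release enhancement: +56 months
Leadership role enhancement: +6 months
Vulnerable victim enhancement: +8 months
Adjusted term: 179 months + 56 months + 6 months + 8 months = 249 months
Cooperation with authorities reduction: 25% of 249 months = 62 months (rounded down)
After reduction: 249 − 62 = 187 months
Less time served: 187 months − 12 months = 175 months
Cap at 242 months: 175 months is within the cap, no reduction.

Sentence: 175 months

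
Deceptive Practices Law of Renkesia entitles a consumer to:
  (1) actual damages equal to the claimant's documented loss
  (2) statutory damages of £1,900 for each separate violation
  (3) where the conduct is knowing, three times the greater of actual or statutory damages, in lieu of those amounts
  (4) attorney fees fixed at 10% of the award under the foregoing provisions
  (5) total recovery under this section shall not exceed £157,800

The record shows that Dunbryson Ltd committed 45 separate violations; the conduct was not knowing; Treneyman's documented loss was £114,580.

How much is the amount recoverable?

Statutory damages: 45 × £1,900 = £85,500
Conduct not knowing: the in-lieu enhancement does not apply.
Actual plus statutory damages: £114,580 + £85,500 = £200,080
Attorney fees: 10% of £200,080 = £20,008
Total before cap: £200,080 + £20,008 = £220,088
Cap at £157,800: £220,088 exceeds the cap → £157,800

£157,800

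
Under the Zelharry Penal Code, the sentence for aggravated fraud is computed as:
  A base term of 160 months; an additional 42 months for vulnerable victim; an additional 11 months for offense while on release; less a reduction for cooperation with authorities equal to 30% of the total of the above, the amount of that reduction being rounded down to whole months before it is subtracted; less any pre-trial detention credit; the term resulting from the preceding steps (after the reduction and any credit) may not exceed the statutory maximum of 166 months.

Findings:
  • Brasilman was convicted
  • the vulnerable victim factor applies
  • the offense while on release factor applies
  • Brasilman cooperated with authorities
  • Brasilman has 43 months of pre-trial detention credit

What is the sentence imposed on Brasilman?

Vulnerable victim enhancement: +42 months
Offense while on release enhancement: +11 months
Adjusted term: 160 months + 42 months + 11 months = 213 months
Cooperation with authorities reduction: 30% of 213 months = 63 months (rounded down)
After reduction: 213 − 63 = 150 months
Less pre-trial detention credit: 150 months − 43 months = 107 months
Cap at 166 months: 107 months is within the cap, no reduction.

107 months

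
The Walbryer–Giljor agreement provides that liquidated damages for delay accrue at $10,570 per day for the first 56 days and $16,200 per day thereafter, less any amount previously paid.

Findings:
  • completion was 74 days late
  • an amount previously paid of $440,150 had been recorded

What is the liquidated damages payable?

$443,370

First 56 days: 56 × $10,570 = $591,920
Remaining days: (74 − 56) × $16,200 = $291,600
Accrued per-day damages: $591,920 + $291,600 = $883,520
Less amount previously paid: $883,520 − $440,150 = $443,370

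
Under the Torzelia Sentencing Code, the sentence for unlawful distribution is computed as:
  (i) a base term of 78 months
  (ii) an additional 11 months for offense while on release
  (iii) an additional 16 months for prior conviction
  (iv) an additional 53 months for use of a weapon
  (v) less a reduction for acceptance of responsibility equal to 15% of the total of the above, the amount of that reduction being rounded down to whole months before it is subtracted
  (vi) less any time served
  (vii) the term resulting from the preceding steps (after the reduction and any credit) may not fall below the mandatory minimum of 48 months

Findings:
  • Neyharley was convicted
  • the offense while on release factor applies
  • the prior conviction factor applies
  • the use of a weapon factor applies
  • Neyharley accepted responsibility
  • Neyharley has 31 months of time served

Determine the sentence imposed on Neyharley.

Sentence: 104 months

Offense while on release enhancement: +11 months
Prior conviction enhancement: +16 months
Use of a weapon enhancement: +53 months
Adjusted term: 78 months + 11 months + 16 months + 53 months = 158 months
Acceptance of responsibility reduction: 15% of 158 months = 23 months (rounded down)
After reduction: 158 − 23 = 135 months
Less time served: 135 months − 31 months = 104 months
Minimum 48 months: 104 months meets the minimum, no increase.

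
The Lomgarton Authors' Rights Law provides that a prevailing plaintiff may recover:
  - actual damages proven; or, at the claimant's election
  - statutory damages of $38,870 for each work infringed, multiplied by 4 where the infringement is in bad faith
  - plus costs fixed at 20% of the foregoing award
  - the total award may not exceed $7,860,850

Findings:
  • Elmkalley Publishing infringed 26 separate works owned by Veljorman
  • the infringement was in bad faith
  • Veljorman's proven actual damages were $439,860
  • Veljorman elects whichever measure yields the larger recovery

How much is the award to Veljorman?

$4,850,976

Statutory damages: 26 × $38,870 = $1,010,620
Multiplied by 4: 4 × $1,010,620 = $4,042,480
Greater of actual damages ($439,860) or enhanced statutory damages ($4,042,480): $4,042,480
Costs: 20% of $4,042,480 = $808,496
Award plus costs: $4,042,480 + $808,496 = $4,850,976
Cap at $7,860,850: $4,850,976 is within the cap, no reduction.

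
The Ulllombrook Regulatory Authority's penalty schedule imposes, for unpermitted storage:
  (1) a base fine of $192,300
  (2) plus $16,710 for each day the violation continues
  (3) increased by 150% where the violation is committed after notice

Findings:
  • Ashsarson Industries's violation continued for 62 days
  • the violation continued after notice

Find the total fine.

Per-day component: 62 × $16,710 = $1,036,020
Base plus per-day: $192,300 + $1,036,020 = $1,228,320
Enhancement: 150% of $1,228,320 = $1,842,480
Enhanced fine: $1,228,320 + $1,842,480 = $3,070,800

$3,070,800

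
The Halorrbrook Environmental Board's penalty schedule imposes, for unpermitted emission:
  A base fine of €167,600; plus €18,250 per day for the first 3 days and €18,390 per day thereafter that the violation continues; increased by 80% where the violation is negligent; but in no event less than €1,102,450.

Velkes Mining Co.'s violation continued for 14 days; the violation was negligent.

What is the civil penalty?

€1,102,450

First 3 days: 3 × €18,250 = €54,750
Remaining days: (14 − 3) × €18,390 = €202,290
Per-day component: €54,750 + €202,290 = €257,040
Base plus per-day: €167,600 + €257,040 = €424,640
Enhancement: 80% of €424,640 = €339,712
Enhanced fine: €424,640 + €339,712 = €764,352
Minimum €1,102,450: €764,352 is below the minimum → €1,102,450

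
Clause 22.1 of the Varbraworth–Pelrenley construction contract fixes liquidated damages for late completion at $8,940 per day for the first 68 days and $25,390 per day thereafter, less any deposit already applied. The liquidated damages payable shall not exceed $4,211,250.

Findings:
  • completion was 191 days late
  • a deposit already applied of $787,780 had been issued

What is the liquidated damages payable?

$2,943,110

First 68 days: 68 × $8,940 = $607,920
Remaining days: (191 − 68) × $25,390 = $3,122,970
Accrued per-day damages: $607,920 + $3,122,970 = $3,730,890
Less deposit already applied: $3,730,890 − $787,780 = $2,943,110
Cap at $4,211,250: $2,943,110 is within the cap, no reduction.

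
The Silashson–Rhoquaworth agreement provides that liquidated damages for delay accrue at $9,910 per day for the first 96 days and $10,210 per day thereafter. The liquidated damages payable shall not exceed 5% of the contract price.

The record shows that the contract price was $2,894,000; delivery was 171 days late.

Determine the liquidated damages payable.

$144,700

First 96 days: 96 × $9,910 = $951,360
Remaining days: (171 − 96) × $10,210 = $765,750
Accrued per-day damages: $951,360 + $765,750 = $1,717,110
Cap: 5% of $2,894,000 = $144,700
Cap at $144,700: $1,717,110 exceeds the cap → $144,700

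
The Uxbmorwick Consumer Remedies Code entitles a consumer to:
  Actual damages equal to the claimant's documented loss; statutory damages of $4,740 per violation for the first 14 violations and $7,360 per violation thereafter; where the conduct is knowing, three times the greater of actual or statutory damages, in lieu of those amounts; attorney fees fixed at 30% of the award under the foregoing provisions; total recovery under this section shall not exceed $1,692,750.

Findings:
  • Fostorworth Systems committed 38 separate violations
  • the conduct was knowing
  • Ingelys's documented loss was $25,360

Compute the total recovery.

First 14 violations: 14 × $4,740 = $66,360
Remaining violations: (38 − 14) × $7,360 = $176,640
Statutory damages: $66,360 + $176,640 = $243,000
Greater of actual damages ($25,360) or statutory damages ($243,000): $243,000
Trebled: 3 × $243,000 = $729,000
Attorney fees: 30% of $729,000 = $218,700
Total before cap: $729,000 + $218,700 = $947,700
Cap at $1,692,750: $947,700 is within the cap, no reduction.

$947,700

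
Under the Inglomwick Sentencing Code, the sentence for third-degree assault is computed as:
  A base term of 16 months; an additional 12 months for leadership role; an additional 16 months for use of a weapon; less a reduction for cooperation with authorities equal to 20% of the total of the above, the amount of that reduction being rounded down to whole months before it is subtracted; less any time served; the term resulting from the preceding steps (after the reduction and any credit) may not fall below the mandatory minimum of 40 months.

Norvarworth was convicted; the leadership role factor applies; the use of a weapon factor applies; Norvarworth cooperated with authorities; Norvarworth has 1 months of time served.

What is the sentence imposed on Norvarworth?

Leadership role enhancement: +12 months
Use of a weapon enhancement: +16 months
Adjusted term: 16 months + 12 months + 16 months = 44 months
Cooperation with authorities reduction: 20% of 44 months = 8 months (rounded down)
After reduction: 44 − 8 = 36 months
Less time served: 36 months − 1 months = 35 months
Minimum 40 months: 35 months is below the minimum → 40 months

Sentence: 40 months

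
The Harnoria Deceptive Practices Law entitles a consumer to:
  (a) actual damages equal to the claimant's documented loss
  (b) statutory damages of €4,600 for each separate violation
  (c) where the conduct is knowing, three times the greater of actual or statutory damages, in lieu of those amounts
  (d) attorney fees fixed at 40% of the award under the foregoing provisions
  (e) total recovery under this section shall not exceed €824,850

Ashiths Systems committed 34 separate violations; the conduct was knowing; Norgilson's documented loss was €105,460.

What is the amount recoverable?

Statutory damages: 34 × €4,600 = €156,400
Greater of actual damages (€105,460) or statutory damages (€156,400): €156,400
Trebled: 3 × €156,400 = €469,200
Attorney fees: 40% of €469,200 = €187,680
Total before cap: €469,200 + €187,680 = €656,880
Cap at €824,850: €656,880 is within the cap, no reduction.

€656,880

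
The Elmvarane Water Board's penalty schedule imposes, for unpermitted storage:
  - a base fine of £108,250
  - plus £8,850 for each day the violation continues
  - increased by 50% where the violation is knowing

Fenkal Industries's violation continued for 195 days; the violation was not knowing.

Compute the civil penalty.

£1,834,000

Per-day component: 195 × £8,850 = £1,725,750
Base plus per-day: £108,250 + £1,725,750 = £1,834,000
The violation was not knowing: no 50% increase.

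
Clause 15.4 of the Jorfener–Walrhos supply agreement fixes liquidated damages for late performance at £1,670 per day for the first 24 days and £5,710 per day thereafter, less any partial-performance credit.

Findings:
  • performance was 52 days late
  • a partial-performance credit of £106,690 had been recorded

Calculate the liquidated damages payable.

Liquidated damages: £93,270

First 24 days: 24 × £1,670 = £40,080
Remaining days: (52 − 24) × £5,710 = £159,880
Accrued per-day damages: £40,080 + £159,880 = £199,960
Less partial-performance credit: £199,960 − £106,690 = £93,270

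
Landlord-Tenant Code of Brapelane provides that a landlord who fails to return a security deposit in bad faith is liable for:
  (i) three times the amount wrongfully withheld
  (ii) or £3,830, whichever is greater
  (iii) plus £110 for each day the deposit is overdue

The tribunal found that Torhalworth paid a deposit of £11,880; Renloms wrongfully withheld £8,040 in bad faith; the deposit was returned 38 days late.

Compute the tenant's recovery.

£28,300

Trebled: 3 × £8,040 = £24,120
Minimum £3,830: £24,120 meets the minimum, no increase.
Late-return penalty: 38 × £110 = £4,180
Damages plus late penalty: £24,120 + £4,180 = £28,300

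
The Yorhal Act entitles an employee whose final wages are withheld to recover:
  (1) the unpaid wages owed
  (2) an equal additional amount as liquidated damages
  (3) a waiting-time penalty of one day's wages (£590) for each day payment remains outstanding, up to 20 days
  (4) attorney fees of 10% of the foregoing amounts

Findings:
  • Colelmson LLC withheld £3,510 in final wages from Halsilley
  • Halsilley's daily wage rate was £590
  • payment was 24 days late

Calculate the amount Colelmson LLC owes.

Liquidated damages (equal amount): £3,510
Penalty days: min(24, 20) = 20
Waiting-time penalty: 20 × £590 = £11,800
Subtotal: £3,510 + £3,510 + £11,800 = £18,820
Attorney fees: 10% of £18,820 = £1,882
Total award: £18,820 + £1,882 = £20,702

£20,702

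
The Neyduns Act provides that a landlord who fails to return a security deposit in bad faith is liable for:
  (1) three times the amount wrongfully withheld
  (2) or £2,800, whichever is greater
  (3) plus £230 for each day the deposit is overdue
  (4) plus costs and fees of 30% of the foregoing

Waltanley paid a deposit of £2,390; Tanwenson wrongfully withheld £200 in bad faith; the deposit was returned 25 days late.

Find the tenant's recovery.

Trebled: 3 × £200 = £600
Minimum £2,800: £600 is below the minimum → £2,800
Late-return penalty: 25 × £230 = £5,750
Damages plus late penalty: £2,800 + £5,750 = £8,550
Costs and fees: 30% of £8,550 = £2,565
Total recovery: £8,550 + £2,565 = £11,115

Recovery: £11,115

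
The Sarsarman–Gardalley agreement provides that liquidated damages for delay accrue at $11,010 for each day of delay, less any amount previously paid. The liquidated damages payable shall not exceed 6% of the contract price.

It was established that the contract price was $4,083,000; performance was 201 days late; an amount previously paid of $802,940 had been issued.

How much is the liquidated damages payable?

$244,980

Per-day damages: 201 × $11,010 = $2,213,010
Less amount previously paid: $2,213,010 − $802,940 = $1,410,070
Cap: 6% of $4,083,000 = $244,980
Cap at $244,980: $1,410,070 exceeds the cap → $244,980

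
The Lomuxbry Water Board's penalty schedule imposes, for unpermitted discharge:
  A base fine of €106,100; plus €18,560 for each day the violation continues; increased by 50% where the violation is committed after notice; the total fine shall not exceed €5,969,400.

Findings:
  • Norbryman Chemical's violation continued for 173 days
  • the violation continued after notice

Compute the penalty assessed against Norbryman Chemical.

Per-day component: 173 × €18,560 = €3,210,880
Base plus per-day: €106,100 + €3,210,880 = €3,316,980
Enhancement: 50% of €3,316,980 = €1,658,490
Enhanced fine: €3,316,980 + €1,658,490 = €4,975,470
Cap at €5,969,400: €4,975,470 is within the cap, no reduction.

Civil penalty: €4,975,470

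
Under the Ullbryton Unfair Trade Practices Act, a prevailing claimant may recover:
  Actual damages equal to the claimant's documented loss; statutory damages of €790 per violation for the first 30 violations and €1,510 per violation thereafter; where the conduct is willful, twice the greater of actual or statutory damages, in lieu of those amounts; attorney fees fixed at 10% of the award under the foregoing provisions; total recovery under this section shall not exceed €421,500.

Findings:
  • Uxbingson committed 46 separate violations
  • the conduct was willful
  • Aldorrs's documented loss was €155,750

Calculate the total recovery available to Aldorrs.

First 30 violations: 30 × €790 = €23,700
Remaining violations: (46 − 30) × €1,510 = €24,160
Statutory damages: €23,700 + €24,160 = €47,860
Greater of actual damages (€155,750) or statutory damages (€47,860): €155,750
Doubled: 2 × €155,750 = €311,500
Attorney fees: 10% of €311,500 = €31,150
Total before cap: €311,500 + €31,150 = €342,650
Cap at €421,500: €342,650 is within the cap, no reduction.

Total recovery: €342,650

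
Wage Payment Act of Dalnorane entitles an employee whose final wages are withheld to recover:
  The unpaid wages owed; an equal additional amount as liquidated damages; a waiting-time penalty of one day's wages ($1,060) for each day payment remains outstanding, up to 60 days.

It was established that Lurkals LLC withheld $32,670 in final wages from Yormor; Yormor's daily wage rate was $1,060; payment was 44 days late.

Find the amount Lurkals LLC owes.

$111,980

Liquidated damages (equal amount): $32,670
Penalty days: min(44, 60) = 44
Waiting-time penalty: 44 × $1,060 = $46,640
Total award: $32,670 + $32,670 + $46,640 = $111,980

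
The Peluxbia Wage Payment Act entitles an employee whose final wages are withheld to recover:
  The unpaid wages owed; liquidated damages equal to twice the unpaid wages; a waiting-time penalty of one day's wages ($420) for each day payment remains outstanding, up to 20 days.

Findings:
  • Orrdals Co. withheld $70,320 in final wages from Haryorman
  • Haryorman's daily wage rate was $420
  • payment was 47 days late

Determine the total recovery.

$219,360

Doubled: 2 × $70,320 = $140,640
Penalty days: min(47, 20) = 20
Waiting-time penalty: 20 × $420 = $8,400
Total award: $70,320 + $140,640 + $8,400 = $219,360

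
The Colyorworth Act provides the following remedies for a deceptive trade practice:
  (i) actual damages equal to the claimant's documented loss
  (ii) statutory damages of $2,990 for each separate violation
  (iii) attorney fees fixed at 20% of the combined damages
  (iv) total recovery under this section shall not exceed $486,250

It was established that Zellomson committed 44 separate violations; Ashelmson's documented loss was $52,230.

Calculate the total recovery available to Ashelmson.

Statutory damages: 44 × $2,990 = $131,560
Combined damages: $52,230 + $131,560 = $183,790
Attorney fees: 20% of $183,790 = $36,758
Total before cap: $183,790 + $36,758 = $220,548
Cap at $486,250: $220,548 is within the cap, no reduction.

$220,548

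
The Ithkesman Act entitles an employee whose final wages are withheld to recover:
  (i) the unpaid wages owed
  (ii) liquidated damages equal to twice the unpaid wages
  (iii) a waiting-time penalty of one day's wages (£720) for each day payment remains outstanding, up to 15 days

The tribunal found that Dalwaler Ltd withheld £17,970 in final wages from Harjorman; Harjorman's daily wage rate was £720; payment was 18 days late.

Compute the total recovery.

Doubled: 2 × £17,970 = £35,940
Penalty days: min(18, 15) = 15
Waiting-time penalty: 15 × £720 = £10,800
Total award: £17,970 + £35,940 + £10,800 = £64,710

£64,710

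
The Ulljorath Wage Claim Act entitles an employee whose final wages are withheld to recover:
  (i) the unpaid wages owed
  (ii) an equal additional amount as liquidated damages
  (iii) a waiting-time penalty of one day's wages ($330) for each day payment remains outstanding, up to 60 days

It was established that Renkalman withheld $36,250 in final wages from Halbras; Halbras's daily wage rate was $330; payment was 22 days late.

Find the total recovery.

$79,760

Liquidated damages (equal amount): $36,250
Penalty days: min(22, 60) = 22
Waiting-time penalty: 22 × $330 = $7,260
Total award: $36,250 + $36,250 + $7,260 = $79,760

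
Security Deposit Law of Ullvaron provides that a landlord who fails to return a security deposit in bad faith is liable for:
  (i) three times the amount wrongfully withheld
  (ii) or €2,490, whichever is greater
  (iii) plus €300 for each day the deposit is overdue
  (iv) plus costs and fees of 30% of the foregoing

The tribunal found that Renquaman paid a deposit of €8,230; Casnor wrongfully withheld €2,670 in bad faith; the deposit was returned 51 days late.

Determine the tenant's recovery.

Trebled: 3 × €2,670 = €8,010
Minimum €2,490: €8,010 meets the minimum, no increase.
Late-return penalty: 51 × €300 = €15,300
Damages plus late penalty: €8,010 + €15,300 = €23,310
Costs and fees: 30% of €23,310 = €6,993
Total recovery: €23,310 + €6,993 = €30,303

€30,303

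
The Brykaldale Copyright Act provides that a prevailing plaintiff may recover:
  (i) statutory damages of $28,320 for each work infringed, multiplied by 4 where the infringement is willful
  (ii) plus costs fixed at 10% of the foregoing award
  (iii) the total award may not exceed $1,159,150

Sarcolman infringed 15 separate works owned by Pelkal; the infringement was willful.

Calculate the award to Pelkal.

Statutory damages: 15 × $28,320 = $424,800
Multiplied by 4: 4 × $424,800 = $1,699,200
Costs: 10% of $1,699,200 = $169,920
Award plus costs: $1,699,200 + $169,920 = $1,869,120
Cap at $1,159,150: $1,869,120 exceeds the cap → $1,159,150

$1,159,150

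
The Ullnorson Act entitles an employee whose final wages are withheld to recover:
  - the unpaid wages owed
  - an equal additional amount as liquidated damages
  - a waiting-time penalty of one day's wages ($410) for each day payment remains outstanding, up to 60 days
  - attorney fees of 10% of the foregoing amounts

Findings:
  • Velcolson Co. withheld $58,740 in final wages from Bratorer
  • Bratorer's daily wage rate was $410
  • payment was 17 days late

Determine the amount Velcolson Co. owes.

$136,895

Liquidated damages (equal amount): $58,740
Penalty days: min(17, 60) = 17
Waiting-time penalty: 17 × $410 = $6,970
Subtotal: $58,740 + $58,740 + $6,970 = $124,450
Attorney fees: 10% of $124,450 = $12,445
Total award: $124,450 + $12,445 = $136,895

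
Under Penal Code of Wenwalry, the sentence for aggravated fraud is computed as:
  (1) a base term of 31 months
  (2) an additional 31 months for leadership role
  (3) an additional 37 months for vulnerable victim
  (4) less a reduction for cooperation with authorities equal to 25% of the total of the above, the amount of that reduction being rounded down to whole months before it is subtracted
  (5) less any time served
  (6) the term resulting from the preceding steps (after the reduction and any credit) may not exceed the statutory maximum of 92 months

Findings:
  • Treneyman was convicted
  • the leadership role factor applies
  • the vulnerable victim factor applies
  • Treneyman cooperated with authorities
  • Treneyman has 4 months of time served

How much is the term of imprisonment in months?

71 months

Leadership role enhancement: +31 months
Vulnerable victim enhancement: +37 months
Adjusted term: 31 months + 31 months + 37 months = 99 months
Cooperation with authorities reduction: 25% of 99 months = 24 months (rounded down)
After reduction: 99 − 24 = 75 months
Less time served: 75 months − 4 months = 71 months
Cap at 92 months: 71 months is within the cap, no reduction.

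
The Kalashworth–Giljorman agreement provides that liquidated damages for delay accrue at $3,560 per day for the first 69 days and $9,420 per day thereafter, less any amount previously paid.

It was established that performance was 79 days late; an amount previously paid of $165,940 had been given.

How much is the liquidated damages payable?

First 69 days: 69 × $3,560 = $245,640
Remaining days: (79 − 69) × $9,420 = $94,200
Accrued per-day damages: $245,640 + $94,200 = $339,840
Less amount previously paid: $339,840 − $165,940 = $173,900

$173,900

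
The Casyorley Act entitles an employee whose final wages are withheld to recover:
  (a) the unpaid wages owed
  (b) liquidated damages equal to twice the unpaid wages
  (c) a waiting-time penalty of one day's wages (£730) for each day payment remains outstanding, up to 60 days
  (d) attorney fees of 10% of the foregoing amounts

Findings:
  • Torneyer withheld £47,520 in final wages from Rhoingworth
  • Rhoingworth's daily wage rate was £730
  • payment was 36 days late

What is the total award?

Doubled: 2 × £47,520 = £95,040
Penalty days: min(36, 60) = 36
Waiting-time penalty: 36 × £730 = £26,280
Subtotal: £47,520 + £95,040 + £26,280 = £168,840
Attorney fees: 10% of £168,840 = £16,884
Total award: £168,840 + £16,884 = £185,724

£185,724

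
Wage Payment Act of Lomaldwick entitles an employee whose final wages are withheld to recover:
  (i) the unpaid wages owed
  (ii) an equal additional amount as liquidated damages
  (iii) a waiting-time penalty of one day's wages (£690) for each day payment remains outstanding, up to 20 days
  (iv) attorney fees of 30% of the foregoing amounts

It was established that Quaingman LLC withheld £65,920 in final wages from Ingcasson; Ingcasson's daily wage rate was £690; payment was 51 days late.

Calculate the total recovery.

£189,332

Liquidated damages (equal amount): £65,920
Penalty days: min(51, 20) = 20
Waiting-time penalty: 20 × £690 = £13,800
Subtotal: £65,920 + £65,920 + £13,800 = £145,640
Attorney fees: 30% of £145,640 = £43,692
Total award: £145,640 + £43,692 = £189,332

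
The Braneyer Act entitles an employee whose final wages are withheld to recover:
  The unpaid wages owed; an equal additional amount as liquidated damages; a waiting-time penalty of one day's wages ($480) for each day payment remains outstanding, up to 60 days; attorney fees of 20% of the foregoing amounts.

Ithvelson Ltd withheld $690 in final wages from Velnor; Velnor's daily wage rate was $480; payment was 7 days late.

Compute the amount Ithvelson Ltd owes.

$5,688

Liquidated damages (equal amount): $690
Penalty days: min(7, 60) = 7
Waiting-time penalty: 7 × $480 = $3,360
Subtotal: $690 + $690 + $3,360 = $4,740
Attorney fees: 20% of $4,740 = $948
Total award: $4,740 + $948 = $5,688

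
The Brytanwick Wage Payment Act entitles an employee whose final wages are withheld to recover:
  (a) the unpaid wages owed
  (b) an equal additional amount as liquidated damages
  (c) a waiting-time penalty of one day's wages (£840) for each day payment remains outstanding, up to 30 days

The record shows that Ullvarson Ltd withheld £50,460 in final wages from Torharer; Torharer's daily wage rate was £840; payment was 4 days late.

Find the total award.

£104,280

Liquidated damages (equal amount): £50,460
Penalty days: min(4, 30) = 4
Waiting-time penalty: 4 × £840 = £3,360
Total award: £50,460 + £50,460 + £3,360 = £104,280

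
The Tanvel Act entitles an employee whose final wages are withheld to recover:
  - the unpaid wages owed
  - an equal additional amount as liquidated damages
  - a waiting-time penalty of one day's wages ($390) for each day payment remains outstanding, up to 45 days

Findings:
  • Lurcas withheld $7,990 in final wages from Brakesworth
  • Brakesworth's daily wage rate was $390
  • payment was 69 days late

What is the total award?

$33,530

Liquidated damages (equal amount): $7,990
Penalty days: min(69, 45) = 45
Waiting-time penalty: 45 × $390 = $17,550
Total award: $7,990 + $7,990 + $17,550 = $33,530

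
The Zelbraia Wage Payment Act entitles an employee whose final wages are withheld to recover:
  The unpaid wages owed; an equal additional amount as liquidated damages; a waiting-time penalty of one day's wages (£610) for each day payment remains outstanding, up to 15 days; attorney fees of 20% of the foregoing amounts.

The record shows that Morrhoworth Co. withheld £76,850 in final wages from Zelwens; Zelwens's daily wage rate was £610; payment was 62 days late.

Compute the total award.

Liquidated damages (equal amount): £76,850
Penalty days: min(62, 15) = 15
Waiting-time penalty: 15 × £610 = £9,150
Subtotal: £76,850 + £76,850 + £9,150 = £162,850
Attorney fees: 20% of £162,850 = £32,570
Total award: £162,850 + £32,570 = £195,420

Total award: £195,420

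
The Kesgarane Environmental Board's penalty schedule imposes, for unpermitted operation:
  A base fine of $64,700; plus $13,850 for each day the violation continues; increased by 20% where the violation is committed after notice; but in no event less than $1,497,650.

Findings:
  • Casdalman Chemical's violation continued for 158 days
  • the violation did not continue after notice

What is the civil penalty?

Per-day component: 158 × $13,850 = $2,188,300
Base plus per-day: $64,700 + $2,188,300 = $2,253,000
The violation did not continue after notice: no 20% increase.
Minimum $1,497,650: $2,253,000 meets the minimum, no increase.

Civil penalty: $2,253,000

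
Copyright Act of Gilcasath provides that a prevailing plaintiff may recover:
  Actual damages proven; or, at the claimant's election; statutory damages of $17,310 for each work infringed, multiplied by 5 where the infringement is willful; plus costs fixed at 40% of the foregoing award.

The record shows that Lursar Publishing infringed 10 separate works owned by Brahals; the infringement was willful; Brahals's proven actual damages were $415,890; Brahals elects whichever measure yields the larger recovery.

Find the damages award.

Statutory damages: 10 × $17,310 = $173,100
Multiplied by 5: 5 × $173,100 = $865,500
Greater of actual damages ($415,890) or enhanced statutory damages ($865,500): $865,500
Costs: 40% of $865,500 = $346,200
Award plus costs: $865,500 + $346,200 = $1,211,700

Award: $1,211,700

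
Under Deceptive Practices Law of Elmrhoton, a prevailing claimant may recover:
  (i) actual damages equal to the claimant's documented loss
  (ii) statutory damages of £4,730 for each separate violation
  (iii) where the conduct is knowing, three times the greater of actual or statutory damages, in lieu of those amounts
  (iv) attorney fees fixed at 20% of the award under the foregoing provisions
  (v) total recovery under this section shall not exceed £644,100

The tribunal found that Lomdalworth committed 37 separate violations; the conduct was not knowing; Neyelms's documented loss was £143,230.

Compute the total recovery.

Statutory damages: 37 × £4,730 = £175,010
Conduct not knowing: the in-lieu enhancement does not apply.
Actual plus statutory damages: £143,230 + £175,010 = £318,240
Attorney fees: 20% of £318,240 = £63,648
Total before cap: £318,240 + £63,648 = £381,888
Cap at £644,100: £381,888 is within the cap, no reduction.

Total recovery: £381,888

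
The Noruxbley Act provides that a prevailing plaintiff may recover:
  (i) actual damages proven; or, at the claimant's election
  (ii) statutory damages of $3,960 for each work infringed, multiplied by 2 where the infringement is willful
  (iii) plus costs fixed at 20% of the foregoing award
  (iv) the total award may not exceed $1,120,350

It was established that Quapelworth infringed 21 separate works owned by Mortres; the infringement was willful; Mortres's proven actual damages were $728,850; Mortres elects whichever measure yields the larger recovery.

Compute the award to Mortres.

$874,620

Statutory damages: 21 × $3,960 = $83,160
Doubled: 2 × $83,160 = $166,320
Greater of actual damages ($728,850) or enhanced statutory damages ($166,320): $728,850
Costs: 20% of $728,850 = $145,770
Award plus costs: $728,850 + $145,770 = $874,620
Cap at $1,120,350: $874,620 is within the cap, no reduction.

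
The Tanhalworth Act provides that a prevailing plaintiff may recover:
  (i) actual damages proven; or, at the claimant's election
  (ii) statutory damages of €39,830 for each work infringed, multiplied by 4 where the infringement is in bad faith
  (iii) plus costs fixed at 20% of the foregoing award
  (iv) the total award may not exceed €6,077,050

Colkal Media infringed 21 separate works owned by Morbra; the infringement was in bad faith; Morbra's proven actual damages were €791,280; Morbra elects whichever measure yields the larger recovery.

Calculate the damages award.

Award: €4,014,864

Statutory damages: 21 × €39,830 = €836,430
Multiplied by 4: 4 × €836,430 = €3,345,720
Greater of actual damages (€791,280) or enhanced statutory damages (€3,345,720): €3,345,720
Costs: 20% of €3,345,720 = €669,144
Award plus costs: €3,345,720 + €669,144 = €4,014,864
Cap at €6,077,050: €4,014,864 is within the cap, no reduction.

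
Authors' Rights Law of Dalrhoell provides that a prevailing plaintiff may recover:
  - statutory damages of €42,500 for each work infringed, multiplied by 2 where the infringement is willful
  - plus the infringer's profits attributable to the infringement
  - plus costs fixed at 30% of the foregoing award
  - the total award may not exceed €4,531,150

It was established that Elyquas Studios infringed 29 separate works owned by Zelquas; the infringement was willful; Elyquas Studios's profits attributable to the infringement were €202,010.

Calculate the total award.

€3,467,113

Statutory damages: 29 × €42,500 = €1,232,500
Doubled: 2 × €1,232,500 = €2,465,000
Combined award: €2,465,000 + €202,010 = €2,667,010
Costs: 30% of €2,667,010 = €800,103
Award plus costs: €2,667,010 + €800,103 = €3,467,113
Cap at €4,531,150: €3,467,113 is within the cap, no reduction.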